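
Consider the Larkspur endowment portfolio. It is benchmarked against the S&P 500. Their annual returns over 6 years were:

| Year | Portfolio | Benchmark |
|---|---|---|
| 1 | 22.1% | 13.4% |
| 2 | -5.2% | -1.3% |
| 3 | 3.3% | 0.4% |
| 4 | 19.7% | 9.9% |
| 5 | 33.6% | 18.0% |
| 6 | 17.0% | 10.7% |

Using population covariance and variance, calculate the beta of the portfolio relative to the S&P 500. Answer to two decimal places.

1.82

r̄p = 15.0833%,  r̄m = 8.5167%
Cov = Σ(rp − r̄p)(rm − r̄m) / 6 = 85.8653
Var(rm) = Σ(rm − r̄m)² / 6 = 47.1181
β = Cov / Var = 85.8653 / 47.1181 = 1.8223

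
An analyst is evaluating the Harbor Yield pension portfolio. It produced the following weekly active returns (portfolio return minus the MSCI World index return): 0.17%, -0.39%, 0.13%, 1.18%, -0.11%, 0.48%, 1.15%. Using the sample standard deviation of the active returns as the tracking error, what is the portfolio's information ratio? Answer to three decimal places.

0.618

r̄ = (0.17 − 0.39 + 0.13 + 1.18 − 0.11 + 0.48 + 1.15) / 7 = 2.610 / 7 = 0.3729%
Sample σ = √[Σ(r − r̄)² / 6] = √[2.1821 / 6] = √0.3637 = 0.6031%
IR = r̄ / tracking error = 0.3729 / 0.6031 = 0.6183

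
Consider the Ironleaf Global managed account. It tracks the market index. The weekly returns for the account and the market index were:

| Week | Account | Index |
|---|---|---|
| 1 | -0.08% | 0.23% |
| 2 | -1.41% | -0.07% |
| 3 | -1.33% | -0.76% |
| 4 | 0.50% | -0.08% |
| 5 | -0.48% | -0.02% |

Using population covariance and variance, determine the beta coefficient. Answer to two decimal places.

r̄p = -0.5600%,  r̄m = -0.1400%
Cov = Σ(rp − r̄p)(rm − r̄m) / 5 = 0.1337
Var(rm) = Σ(rm − r̄m)² / 5 = 0.1088
β = Cov / Var = 0.1337 / 0.1088 = 1.2289

1.23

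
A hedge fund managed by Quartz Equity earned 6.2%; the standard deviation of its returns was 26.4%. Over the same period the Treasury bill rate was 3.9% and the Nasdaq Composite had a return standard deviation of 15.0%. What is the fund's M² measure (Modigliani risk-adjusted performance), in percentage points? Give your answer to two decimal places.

5.21

Sharpe = (Rp − Rf) / σp = (6.2% − 3.9%) / 26.4% = 0.0871
M² = Rf + Sharpe × σm = 3.9% + 0.0871 × 15.0% = 5.2065%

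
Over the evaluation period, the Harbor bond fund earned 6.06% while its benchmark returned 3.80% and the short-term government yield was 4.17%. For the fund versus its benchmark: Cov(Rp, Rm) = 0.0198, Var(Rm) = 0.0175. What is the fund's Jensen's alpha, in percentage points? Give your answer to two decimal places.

2.31

β = Cov / Var = 0.0198 / 0.0175 = 1.1314
E[R] = Rf + β(Rm − Rf) = 4.17% + 1.1314 × (3.80% − 4.17%) = 3.7514%
α = Rp − E[R] = 6.06% − 3.7514% = 2.3086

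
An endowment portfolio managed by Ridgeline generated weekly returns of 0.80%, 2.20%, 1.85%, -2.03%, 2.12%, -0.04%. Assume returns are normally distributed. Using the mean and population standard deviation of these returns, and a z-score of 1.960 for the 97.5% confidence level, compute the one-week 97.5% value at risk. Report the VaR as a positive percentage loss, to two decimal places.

Mean return μ = 4.900 / 6 = 0.8167%
Σ(r − μ)² = (0.8 − 0.8167)² + (2.2 − 0.8167)² + … = 13.5177
population σ = √(13.5177 / 6) = √2.2530 = 1.5010%
VaR = −(μ − z·σ) = −(0.8167 − 1.960 × 1.5010) = −(-2.1253) = 2.1253%

2.13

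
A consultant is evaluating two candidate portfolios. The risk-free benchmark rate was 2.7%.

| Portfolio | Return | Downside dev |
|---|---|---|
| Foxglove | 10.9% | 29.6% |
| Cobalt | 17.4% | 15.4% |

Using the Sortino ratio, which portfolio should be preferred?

Cobalt

Foxglove: Sortino ratio = (10.9% − 2.7%) / 29.6% = 0.277
Cobalt: Sortino ratio = (17.4% − 2.7%) / 15.4% = 0.955
Highest: Cobalt (0.955).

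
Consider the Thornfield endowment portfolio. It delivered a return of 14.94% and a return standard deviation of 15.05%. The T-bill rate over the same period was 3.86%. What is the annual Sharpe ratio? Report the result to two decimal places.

0.74

Sharpe = (Rp − Rf) / σp = (14.94% − 3.86%) / 15.05% = 11.08% / 15.05% = 0.7362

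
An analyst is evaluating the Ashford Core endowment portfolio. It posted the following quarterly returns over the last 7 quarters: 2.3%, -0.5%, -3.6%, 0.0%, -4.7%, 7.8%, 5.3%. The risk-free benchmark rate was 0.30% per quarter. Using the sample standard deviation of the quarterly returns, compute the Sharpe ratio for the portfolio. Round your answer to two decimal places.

0.14

r̄ = (2.3 − 0.5 − 3.6 + 0 − 4.7 + 7.8 + 5.3) / 7 = 0.9429%
Σ(r − r̄)² = (2.3 − 0.9429)² + (-0.5 − 0.9429)² + (-3.6 − 0.9429)² + … = 123.2971
sample σ = √(123.2971 / 6) = √20.5495 = 4.5332%
Sharpe = (r̄ − rf) / σ = (0.9429 − 0.3) / 4.5332 = 0.6429 / 4.5332 = 0.1418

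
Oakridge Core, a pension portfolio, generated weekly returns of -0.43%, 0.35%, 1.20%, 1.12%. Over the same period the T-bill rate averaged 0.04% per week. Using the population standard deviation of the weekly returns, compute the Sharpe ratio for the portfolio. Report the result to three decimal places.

μ = (-0.43 + 0.35 + 1.2 + 1.12) / 4 = 2.240 / 4 = 0.5600%
Σ(r − μ)² = 1.7474; population σ = √(1.7474/4) = 0.6609%
Sharpe = (μ − rf) / σ = (0.5600 − 0.04) / 0.6609 = 0.5200 / 0.6609 = 0.7868

0.787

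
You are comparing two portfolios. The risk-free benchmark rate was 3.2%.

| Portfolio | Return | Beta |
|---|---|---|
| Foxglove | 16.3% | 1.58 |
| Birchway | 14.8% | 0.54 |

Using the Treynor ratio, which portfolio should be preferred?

Foxglove: Treynor = (16.3% − 3.2%) / 1.58 = 8.291
Birchway: Treynor = (14.8% − 3.2%) / 0.54 = 21.481
Highest: Birchway (21.481).

Birchway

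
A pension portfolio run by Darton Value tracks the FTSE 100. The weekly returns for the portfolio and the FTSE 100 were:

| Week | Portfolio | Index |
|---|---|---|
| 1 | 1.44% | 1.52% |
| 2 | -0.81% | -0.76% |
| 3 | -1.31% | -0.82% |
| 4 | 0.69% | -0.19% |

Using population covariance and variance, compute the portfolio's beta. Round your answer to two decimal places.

r̄p = 0.0025%,  r̄m = -0.0625%
Cov = Σ(rp − r̄p)(rm − r̄m) / 4 = 0.9370
Var(rm) = Σ(rm − r̄m)² / 4 = 0.8952
β = Cov / Var = 0.9370 / 0.8952 = 1.0467

1.05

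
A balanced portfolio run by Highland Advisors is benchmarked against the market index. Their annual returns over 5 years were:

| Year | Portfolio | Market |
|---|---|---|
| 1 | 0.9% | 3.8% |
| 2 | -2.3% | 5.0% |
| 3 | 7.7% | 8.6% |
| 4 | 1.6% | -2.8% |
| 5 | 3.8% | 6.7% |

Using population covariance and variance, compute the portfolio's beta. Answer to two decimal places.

0.39

r̄p = 2.3400%,  r̄m = 4.2600%
Cov = Σ(rp − r̄p)(rm − r̄m) / 5 = 5.8556
Var(rm) = Σ(rm − r̄m)² / 5 = 15.0784
β = Cov / Var = 5.8556 / 15.0784 = 0.3883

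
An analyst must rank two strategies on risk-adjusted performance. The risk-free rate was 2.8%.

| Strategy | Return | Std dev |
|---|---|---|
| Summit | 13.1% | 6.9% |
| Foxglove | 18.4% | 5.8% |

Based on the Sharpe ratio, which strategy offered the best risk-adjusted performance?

Summit: Sharpe ratio = (13.1% − 2.8%) / 6.9% = 1.493
Foxglove: Sharpe ratio = (18.4% − 2.8%) / 5.8% = 2.690
Highest: Foxglove (2.690).

Foxglove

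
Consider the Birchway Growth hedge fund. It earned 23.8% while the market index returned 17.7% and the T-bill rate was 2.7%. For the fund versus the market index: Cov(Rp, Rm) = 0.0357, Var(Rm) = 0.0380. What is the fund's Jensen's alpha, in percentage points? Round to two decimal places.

7.01

β = Cov / Var = 0.0357 / 0.0380 = 0.9395
E[R] = Rf + β(Rm − Rf) = 2.7% + 0.9395 × (17.7% − 2.7%) = 16.7925%
α = Rp − E[R] = 23.8% − 16.7925% = 7.0075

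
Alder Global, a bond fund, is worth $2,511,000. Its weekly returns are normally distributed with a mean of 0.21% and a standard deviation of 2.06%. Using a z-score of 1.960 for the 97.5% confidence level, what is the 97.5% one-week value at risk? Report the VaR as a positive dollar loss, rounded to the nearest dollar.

$96,111

Return at the 97.5% tail: μ − z·σ = 0.21% − 1.960 × 2.06% = 0.21 − 4.0376 = -3.8276%
VaR = −(-3.8276%) × $2,511,000 = 3.8276% × $2,511,000 = $96,111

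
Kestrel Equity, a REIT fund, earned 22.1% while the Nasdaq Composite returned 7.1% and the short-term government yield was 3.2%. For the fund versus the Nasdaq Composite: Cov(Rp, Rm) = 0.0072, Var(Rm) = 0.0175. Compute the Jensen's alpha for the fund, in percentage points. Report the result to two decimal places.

β = Cov / Var = 0.0072 / 0.0175 = 0.4114
E[R] = Rf + β(Rm − Rf) = 3.2% + 0.4114 × (7.1% − 3.2%) = 4.8045%
α = Rp − E[R] = 22.1% − 4.8045% = 17.2955

17.30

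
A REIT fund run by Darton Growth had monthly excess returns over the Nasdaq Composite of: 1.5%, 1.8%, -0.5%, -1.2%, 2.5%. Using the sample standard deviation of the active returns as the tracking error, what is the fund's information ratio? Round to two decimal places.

0.52

μ = (1.5 + 1.8 − 0.5 − 1.2 + 2.5) / 5 = 0.8200%
Σ(r − μ)² = (1.5 − 0.8200)² + (1.8 − 0.8200)² + … = 10.0680
σ = √[10.0680 / 4] = 1.5865%
IR = μ / tracking error = 0.8200 / 1.5865 = 0.5169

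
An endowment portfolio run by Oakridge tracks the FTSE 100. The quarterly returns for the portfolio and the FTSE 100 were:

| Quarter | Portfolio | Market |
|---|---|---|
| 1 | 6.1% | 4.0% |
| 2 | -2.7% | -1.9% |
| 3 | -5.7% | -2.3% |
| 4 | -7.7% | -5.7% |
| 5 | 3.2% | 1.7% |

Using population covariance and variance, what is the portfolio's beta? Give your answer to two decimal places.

r̄p = -1.3600%,  r̄m = -0.8400%
Cov = Σ(rp − r̄p)(rm − r̄m) / 5 = 17.2516
Var(rm) = Σ(rm − r̄m)² / 5 = 11.3504
β = Cov / Var = 17.2516 / 11.3504 = 1.5199

1.52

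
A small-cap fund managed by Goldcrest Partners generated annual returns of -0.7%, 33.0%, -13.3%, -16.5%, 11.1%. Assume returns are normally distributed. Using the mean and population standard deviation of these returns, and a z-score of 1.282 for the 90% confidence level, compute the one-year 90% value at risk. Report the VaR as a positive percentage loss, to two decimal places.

20.39

r̄ = (-0.7 + 33 − 13.3 − 16.5 + 11.1) / 5 = 2.7200%
Σ(r − r̄)² = 1624.8480; population σ = √(1624.8480/5) = 18.0269%
VaR = −(r̄ − z·σ) = −(2.7200 − 1.282 × 18.0269) = −(-20.3905) = 20.3905%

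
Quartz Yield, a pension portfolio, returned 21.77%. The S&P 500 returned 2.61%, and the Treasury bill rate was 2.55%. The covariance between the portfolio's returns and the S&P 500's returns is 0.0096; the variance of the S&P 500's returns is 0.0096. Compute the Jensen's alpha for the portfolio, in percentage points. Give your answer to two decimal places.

19.16

β = Cov / Var = 0.0096 / 0.0096 = 1.0000
E[R] = Rf + β(Rm − Rf) = 2.55% + 1.0000 × (2.61% − 2.55%) = 2.6100%
α = Rp − E[R] = 21.77% − 2.6100% = 19.1600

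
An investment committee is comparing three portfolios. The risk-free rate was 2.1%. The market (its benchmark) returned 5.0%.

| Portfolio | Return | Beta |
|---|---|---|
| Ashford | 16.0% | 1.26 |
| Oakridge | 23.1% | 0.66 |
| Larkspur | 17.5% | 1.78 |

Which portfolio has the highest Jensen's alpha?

Oakridge

Ashford: α = 16.0% − [2.1% + 1.26 × (5.0% − 2.1%)] = 10.246
Oakridge: α = 23.1% − [2.1% + 0.66 × (5.0% − 2.1%)] = 19.086
Larkspur: α = 17.5% − [2.1% + 1.78 × (5.0% − 2.1%)] = 10.238
Highest: Oakridge (19.086).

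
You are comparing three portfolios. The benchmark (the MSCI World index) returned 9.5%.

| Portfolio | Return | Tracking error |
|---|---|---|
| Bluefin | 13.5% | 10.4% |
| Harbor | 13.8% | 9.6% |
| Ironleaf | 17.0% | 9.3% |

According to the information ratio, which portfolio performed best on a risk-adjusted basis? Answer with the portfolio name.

Ironleaf

Bluefin: IR = (13.5% − 9.5%) / 10.4% = 0.385
Harbor: IR = (13.8% − 9.5%) / 9.6% = 0.448
Ironleaf: IR = (17.0% − 9.5%) / 9.3% = 0.806
Highest: Ironleaf (0.806).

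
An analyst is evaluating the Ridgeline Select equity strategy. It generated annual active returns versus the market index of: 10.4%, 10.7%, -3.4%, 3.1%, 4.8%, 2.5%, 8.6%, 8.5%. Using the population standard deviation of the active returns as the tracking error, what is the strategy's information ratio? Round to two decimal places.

r̄ = (10.4 + 10.7 − 3.4 + 3.1 + 4.8 + 2.5 + 8.6 + 8.5) / 8 = 5.6500%
Σ(r − r̄)² = 163.9400; population σ = √(163.9400/8) = 4.5269%
IR = r̄ / tracking error = 5.6500 / 4.5269 = 1.2481

1.25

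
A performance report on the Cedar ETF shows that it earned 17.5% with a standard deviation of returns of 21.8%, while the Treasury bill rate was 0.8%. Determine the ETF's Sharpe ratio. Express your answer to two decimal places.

Sharpe = (Rp − Rf) / σp = (17.5% − 0.8%) / 21.8% = 16.70% / 21.8% = 0.7661

0.77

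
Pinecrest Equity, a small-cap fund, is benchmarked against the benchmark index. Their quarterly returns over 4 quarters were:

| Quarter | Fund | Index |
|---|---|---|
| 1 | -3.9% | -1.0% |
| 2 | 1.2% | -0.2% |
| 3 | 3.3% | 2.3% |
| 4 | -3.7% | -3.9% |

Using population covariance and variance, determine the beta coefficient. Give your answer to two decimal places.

1.20

r̄p = -0.7750%,  r̄m = -0.7000%
Cov = Σ(rp − r̄p)(rm − r̄m) / 4 = 5.8775
Var(rm) = Σ(rm − r̄m)² / 4 = 4.8950
β = Cov / Var = 5.8775 / 4.8950 = 1.2007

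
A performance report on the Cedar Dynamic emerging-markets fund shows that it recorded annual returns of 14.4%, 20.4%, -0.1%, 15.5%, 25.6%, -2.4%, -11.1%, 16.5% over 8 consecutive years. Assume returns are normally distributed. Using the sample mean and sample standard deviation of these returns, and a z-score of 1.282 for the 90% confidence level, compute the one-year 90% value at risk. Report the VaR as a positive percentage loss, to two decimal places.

μ = (14.4 + 20.4 − 0.1 + 15.5 + 25.6 − 2.4 − 11.1 + 16.5) / 8 = 78.80 / 8 = 9.8500%
Σ(r − μ)² = 1144.1800; sample σ = √(1144.1800/7) = 12.7849%
VaR = −(μ − z·σ) = −(9.8500 − 1.282 × 12.7849) = −(-6.5402) = 6.5402%

6.54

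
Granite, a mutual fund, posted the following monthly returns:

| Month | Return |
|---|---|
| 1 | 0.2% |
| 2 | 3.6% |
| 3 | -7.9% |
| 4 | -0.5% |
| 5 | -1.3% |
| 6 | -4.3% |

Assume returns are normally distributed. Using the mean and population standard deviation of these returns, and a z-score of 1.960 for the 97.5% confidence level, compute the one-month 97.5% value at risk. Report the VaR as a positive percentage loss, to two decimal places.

8.79

r̄ = (0.2 + 3.6 − 7.9 − 0.5 − 1.3 − 4.3) / 6 = -10.20 / 6 = -1.7000%
Population σ = √[Σ(r − r̄)² / 6] = √[78.5000 / 6] = √13.0833 = 3.6171%
VaR = −(r̄ − z·σ) = −(-1.7000 − 1.960 × 3.6171) = −(-8.7895) = 8.7895%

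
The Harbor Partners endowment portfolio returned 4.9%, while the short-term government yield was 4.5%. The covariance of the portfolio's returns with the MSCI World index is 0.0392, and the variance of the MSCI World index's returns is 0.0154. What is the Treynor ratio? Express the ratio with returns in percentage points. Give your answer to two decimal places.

β = Cov / Var = 0.0392 / 0.0154 = 2.5455
Treynor = (Rp − Rf) / β = (4.9% − 4.5%) / 2.5455 = 0.40 / 2.5455 = 0.1571

0.16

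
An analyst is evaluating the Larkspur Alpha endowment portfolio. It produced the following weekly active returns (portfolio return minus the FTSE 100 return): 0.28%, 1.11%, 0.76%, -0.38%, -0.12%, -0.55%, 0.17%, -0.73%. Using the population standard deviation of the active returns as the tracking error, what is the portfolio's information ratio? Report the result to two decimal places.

Mean return r̄ = 0.540 / 8 = 0.0675%
Σ(r − r̄)² = 2.8748; population σ = √(2.8748/8) = 0.5995%
IR = r̄ / tracking error = 0.0675 / 0.5995 = 0.1126

0.11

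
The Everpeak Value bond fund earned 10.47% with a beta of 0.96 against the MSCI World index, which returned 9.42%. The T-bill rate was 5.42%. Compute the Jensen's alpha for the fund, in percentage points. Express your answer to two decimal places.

1.21

CAPM expected return = Rf + β(Rm − Rf) = 5.42% + 0.96 × (9.42% − 5.42%) = 5.42 + 0.96 × 4.00 = 9.2600%
Jensen's α = Rp − E[R] = 10.47% − 9.2600% = 1.2100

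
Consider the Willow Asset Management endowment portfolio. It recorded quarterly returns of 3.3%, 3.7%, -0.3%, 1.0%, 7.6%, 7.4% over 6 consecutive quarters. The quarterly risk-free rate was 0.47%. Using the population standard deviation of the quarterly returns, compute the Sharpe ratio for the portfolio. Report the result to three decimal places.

1.122

Mean return r̄ = 22.70 / 6 = 3.7833%
Population std dev = √[52.3083 / 6] = 2.9526%
Sharpe = (r̄ − rf) / σ = (3.7833 − 0.47) / 2.9526 = 3.3133 / 2.9526 = 1.1222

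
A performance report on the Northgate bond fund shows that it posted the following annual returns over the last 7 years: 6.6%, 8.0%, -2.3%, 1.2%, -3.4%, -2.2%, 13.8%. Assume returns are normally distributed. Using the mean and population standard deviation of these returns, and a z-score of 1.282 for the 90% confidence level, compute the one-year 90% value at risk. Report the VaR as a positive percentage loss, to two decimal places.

4.62

μ = (6.6 + 8 − 2.3 + 1.2 − 3.4 − 2.2 + 13.8) / 7 = 21.70 / 7 = 3.1000%
Population σ = √[Σ(r − μ)² / 7] = √[253.8600 / 7] = √36.2657 = 6.0221%
VaR = −(μ − z·σ) = −(3.1000 − 1.282 × 6.0221) = −(-4.6203) = 4.6203%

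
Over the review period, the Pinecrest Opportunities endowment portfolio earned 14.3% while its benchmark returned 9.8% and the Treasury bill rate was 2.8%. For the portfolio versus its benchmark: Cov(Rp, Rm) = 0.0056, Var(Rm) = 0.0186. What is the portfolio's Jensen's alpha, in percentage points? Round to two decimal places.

β = Cov / Var = 0.0056 / 0.0186 = 0.3011
E[R] = Rf + β(Rm − Rf) = 2.8% + 0.3011 × (9.8% − 2.8%) = 4.9077%
α = Rp − E[R] = 14.3% − 4.9077% = 9.3923

9.39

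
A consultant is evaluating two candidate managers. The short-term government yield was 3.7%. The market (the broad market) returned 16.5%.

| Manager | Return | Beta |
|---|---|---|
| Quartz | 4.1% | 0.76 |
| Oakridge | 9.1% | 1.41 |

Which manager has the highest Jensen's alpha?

Quartz

Quartz: α = 4.1% − [3.7% + 0.76 × (16.5% − 3.7%)] = -9.328
Oakridge: α = 9.1% − [3.7% + 1.41 × (16.5% − 3.7%)] = -12.648
Highest: Quartz (-9.328).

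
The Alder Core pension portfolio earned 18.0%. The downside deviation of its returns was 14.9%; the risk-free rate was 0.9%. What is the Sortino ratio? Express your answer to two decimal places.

Sortino = (Rp − Rf) / σd = (18.0% − 0.9%) / 14.9% = 17.10% / 14.9% = 1.1477

1.15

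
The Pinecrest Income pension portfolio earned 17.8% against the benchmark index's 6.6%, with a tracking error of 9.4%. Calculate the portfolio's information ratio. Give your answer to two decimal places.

1.19

IR = (Rp − Rb) / TE = (17.8% − 6.6%) / 9.4% = 11.20% / 9.4% = 1.1915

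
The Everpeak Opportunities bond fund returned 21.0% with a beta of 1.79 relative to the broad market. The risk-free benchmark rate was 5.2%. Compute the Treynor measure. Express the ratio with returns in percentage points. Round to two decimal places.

Treynor = (Rp − Rf) / β = (21.0% − 5.2%) / 1.79 = 15.80 / 1.79 = 8.8268

8.83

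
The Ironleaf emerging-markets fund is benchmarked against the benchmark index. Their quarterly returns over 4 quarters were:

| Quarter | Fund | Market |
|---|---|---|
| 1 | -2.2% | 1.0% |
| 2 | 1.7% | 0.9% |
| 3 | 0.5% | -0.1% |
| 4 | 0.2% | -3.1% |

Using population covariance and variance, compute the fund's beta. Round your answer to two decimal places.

-0.12

r̄p = 0.0500%,  r̄m = -0.3250%
Cov = Σ(rp − r̄p)(rm − r̄m) / 4 = -0.3188
Var(rm) = Σ(rm − r̄m)² / 4 = 2.7519
β = Cov / Var = -0.3188 / 2.7519 = -0.1158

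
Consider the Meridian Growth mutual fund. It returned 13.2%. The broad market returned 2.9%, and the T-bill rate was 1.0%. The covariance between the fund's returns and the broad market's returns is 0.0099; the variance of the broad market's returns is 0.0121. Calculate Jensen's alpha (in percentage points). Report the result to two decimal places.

β = Cov / Var = 0.0099 / 0.0121 = 0.8182
E[R] = Rf + β(Rm − Rf) = 1.0% + 0.8182 × (2.9% − 1.0%) = 2.5546%
α = Rp − E[R] = 13.2% − 2.5546% = 10.6454

10.65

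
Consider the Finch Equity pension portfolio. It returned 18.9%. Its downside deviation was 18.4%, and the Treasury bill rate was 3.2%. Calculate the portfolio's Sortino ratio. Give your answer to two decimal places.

0.85

Sortino = (Rp − Rf) / σd = (18.9% − 3.2%) / 18.4% = 15.70% / 18.4% = 0.8533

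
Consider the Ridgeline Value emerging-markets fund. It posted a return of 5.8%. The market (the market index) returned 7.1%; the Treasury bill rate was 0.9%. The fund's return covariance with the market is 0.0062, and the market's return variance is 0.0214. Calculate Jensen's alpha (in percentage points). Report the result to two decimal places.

β = Cov / Var = 0.0062 / 0.0214 = 0.2897
E[R] = Rf + β(Rm − Rf) = 0.9% + 0.2897 × (7.1% − 0.9%) = 2.6961%
α = Rp − E[R] = 5.8% − 2.6961% = 3.1039

3.10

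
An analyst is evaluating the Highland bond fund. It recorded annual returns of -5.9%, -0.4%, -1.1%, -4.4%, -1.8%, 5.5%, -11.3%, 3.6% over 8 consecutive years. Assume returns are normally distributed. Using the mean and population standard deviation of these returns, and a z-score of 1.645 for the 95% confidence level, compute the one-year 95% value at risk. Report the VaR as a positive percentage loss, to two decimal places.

10.17

Mean return r̄ = -15.80 / 8 = -1.9750%
Σ(r − r̄)² = (-5.9 − (-1.9750))² + (-0.4 − (-1.9750))² + (-1.1 − (-1.9750))² + … = 198.4750
σ = √[198.4750 / 8] = 4.9809%
VaR = −(r̄ − z·σ) = −(-1.9750 − 1.645 × 4.9809) = −(-10.1686) = 10.1686%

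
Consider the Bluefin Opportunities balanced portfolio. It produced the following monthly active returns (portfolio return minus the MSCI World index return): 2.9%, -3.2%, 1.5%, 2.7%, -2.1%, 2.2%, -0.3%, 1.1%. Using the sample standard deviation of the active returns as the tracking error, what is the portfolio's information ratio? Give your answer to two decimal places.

r̄ = (2.9 − 3.2 + 1.5 + 2.7 − 2.1 + 2.2 − 0.3 + 1.1) / 8 = 4.80 / 8 = 0.6000%
Σ(r − r̄)² = 35.8600; sample σ = √(35.8600/7) = 2.2634%
IR = r̄ / tracking error = 0.6000 / 2.2634 = 0.2651

0.27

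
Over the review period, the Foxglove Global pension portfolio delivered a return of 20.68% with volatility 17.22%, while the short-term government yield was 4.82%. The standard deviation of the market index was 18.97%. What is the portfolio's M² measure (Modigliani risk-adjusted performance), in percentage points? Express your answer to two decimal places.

22.29

Sharpe = (Rp − Rf) / σp = (20.68% − 4.82%) / 17.22% = 0.9210
M² = Rf + Sharpe × σm = 4.82% + 0.9210 × 18.97% = 22.2914%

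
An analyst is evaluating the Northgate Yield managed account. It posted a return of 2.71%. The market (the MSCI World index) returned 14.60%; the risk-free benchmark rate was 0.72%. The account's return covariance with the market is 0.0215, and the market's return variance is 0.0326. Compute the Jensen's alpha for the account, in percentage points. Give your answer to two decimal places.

-7.16

β = Cov / Var = 0.0215 / 0.0326 = 0.6595
E[R] = Rf + β(Rm − Rf) = 0.72% + 0.6595 × (14.60% − 0.72%) = 9.8739%
α = Rp − E[R] = 2.71% − 9.8739% = -7.1639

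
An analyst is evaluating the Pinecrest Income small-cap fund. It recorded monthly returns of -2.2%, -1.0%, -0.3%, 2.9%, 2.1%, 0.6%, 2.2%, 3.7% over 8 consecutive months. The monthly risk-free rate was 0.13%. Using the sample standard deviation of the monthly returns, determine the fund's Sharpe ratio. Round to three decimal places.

μ = (-2.2 − 1 − 0.3 + 2.9 + 2.1 + 0.6 + 2.2 + 3.7) / 8 = 8.00 / 8 = 1.0000%
Σ(r − μ)² = (-2.2 − 1.0000)² + (-1 − 1.0000)² + (-0.3 − 1.0000)² + … = 29.6400
sample σ = √(29.6400 / 7) = √4.2343 = 2.0577%
Sharpe = (μ − rf) / σ = (1.0000 − 0.13) / 2.0577 = 0.8700 / 2.0577 = 0.4228

0.423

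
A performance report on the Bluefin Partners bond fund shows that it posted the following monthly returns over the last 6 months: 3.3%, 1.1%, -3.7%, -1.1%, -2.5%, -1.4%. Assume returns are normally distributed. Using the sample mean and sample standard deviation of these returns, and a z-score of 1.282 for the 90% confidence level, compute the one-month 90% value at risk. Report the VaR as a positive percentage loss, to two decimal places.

3.97

μ = (3.3 + 1.1 − 3.7 − 1.1 − 2.5 − 1.4) / 6 = -0.7167%
Σ(r − μ)² = (3.3 − (-0.7167))² + (1.1 − (-0.7167))² + (-3.7 − (-0.7167))² + … = 32.1283
σ = √[32.1283 / 5] = 2.5349%
VaR = −(μ − z·σ) = −(-0.7167 − 1.282 × 2.5349) = −(-3.9664) = 3.9664%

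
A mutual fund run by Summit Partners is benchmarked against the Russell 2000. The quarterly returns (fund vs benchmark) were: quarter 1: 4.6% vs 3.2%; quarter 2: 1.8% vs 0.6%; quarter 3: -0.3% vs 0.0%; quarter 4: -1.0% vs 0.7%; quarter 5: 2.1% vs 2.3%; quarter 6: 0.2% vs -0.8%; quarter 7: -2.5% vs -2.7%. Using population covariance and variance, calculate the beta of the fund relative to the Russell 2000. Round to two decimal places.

1.06

r̄p = 0.7000%,  r̄m = 0.4714%
Cov = Σ(rp − r̄p)(rm − r̄m) / 7 = 3.4586
Var(rm) = Σ(rm − r̄m)² / 7 = 3.2506
β = Cov / Var = 3.4586 / 3.2506 = 1.0640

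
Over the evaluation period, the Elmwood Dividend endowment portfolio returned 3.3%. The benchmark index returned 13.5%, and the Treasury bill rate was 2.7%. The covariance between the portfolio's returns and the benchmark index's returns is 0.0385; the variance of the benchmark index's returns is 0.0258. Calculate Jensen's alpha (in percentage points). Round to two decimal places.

-15.52

β = Cov / Var = 0.0385 / 0.0258 = 1.4922
E[R] = Rf + β(Rm − Rf) = 2.7% + 1.4922 × (13.5% − 2.7%) = 18.8158%
α = Rp − E[R] = 3.3% − 18.8158% = -15.5158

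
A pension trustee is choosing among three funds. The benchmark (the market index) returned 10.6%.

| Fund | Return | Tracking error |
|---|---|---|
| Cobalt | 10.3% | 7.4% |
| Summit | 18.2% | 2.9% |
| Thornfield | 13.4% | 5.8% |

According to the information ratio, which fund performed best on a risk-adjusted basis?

Summit

Cobalt: IR = (10.3% − 10.6%) / 7.4% = -0.041
Summit: IR = (18.2% − 10.6%) / 2.9% = 2.621
Thornfield: IR = (13.4% − 10.6%) / 5.8% = 0.483
Highest: Summit (2.621).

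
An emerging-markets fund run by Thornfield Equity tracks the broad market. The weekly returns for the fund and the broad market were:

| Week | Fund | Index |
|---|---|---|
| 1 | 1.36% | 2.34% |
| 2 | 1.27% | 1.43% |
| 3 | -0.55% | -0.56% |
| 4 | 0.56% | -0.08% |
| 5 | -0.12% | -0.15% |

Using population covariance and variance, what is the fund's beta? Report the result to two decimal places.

r̄p = 0.5040%,  r̄m = 0.5960%
Cov = Σ(rp − r̄p)(rm − r̄m) / 5 = 0.7556
Var(rm) = Σ(rm − r̄m)² / 5 = 1.2174
β = Cov / Var = 0.7556 / 1.2174 = 0.6207

0.62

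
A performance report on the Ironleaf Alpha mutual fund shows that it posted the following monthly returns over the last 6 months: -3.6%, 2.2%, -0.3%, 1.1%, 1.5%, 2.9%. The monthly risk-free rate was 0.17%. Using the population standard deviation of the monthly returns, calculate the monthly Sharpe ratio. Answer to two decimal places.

0.22

r̄ = (-3.6 + 2.2 − 0.3 + 1.1 + 1.5 + 2.9) / 6 = 3.80 / 6 = 0.6333%
Population σ = √[Σ(r − r̄)² / 6] = √[27.3533 / 6] = √4.5589 = 2.1352%
Sharpe = (r̄ − rf) / σ = (0.6333 − 0.17) / 2.1352 = 0.4633 / 2.1352 = 0.2170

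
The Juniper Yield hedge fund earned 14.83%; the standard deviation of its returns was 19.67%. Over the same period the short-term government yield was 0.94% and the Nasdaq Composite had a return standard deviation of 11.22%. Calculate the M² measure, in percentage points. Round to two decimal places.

Sharpe = (Rp − Rf) / σp = (14.83% − 0.94%) / 19.67% = 0.7062
M² = Rf + Sharpe × σm = 0.94% + 0.7062 × 11.22% = 8.8636%

8.86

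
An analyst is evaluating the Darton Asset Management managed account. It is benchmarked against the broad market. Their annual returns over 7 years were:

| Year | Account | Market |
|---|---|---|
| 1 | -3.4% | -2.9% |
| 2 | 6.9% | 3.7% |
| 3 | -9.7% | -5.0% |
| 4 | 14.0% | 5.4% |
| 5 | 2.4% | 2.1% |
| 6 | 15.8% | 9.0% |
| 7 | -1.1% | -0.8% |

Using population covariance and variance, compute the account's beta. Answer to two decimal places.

r̄p = 3.5571%,  r̄m = 1.6429%
Cov = Σ(rp − r̄p)(rm − r̄m) / 7 = 38.1004
Var(rm) = Σ(rm − r̄m)² / 7 = 20.4882
β = Cov / Var = 38.1004 / 20.4882 = 1.8596

1.86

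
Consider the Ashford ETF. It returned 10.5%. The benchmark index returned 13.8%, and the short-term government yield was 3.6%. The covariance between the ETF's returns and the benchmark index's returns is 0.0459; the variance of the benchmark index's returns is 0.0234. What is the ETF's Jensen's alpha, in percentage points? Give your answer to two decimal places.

β = Cov / Var = 0.0459 / 0.0234 = 1.9615
E[R] = Rf + β(Rm − Rf) = 3.6% + 1.9615 × (13.8% − 3.6%) = 23.6073%
α = Rp − E[R] = 10.5% − 23.6073% = -13.1073

-13.11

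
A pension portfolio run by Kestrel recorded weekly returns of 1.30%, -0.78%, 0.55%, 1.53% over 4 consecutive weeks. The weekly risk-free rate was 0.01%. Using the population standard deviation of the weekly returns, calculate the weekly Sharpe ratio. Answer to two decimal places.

0.71

r̄ = (1.3 − 0.78 + 0.55 + 1.53) / 4 = 2.600 / 4 = 0.6500%
Σ(r − r̄)² = 3.2518; population σ = √(3.2518/4) = 0.9016%
Sharpe = (r̄ − rf) / σ = (0.6500 − 0.01) / 0.9016 = 0.6400 / 0.9016 = 0.7098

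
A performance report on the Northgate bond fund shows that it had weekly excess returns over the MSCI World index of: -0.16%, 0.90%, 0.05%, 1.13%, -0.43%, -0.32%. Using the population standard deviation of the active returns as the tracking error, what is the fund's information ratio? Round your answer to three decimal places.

0.324

r̄ = (-0.16 + 0.9 + 0.05 + 1.13 − 0.43 − 0.32) / 6 = 1.170 / 6 = 0.1950%
Population std dev = √[2.1742 / 6] = 0.6020%
IR = r̄ / tracking error = 0.1950 / 0.6020 = 0.3239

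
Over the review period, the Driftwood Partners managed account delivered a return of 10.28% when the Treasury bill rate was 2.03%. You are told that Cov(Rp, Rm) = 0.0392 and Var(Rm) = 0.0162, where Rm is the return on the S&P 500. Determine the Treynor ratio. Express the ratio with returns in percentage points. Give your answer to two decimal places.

β = Cov / Var = 0.0392 / 0.0162 = 2.4198
Treynor = (Rp − Rf) / β = (10.28% − 2.03%) / 2.4198 = 8.25 / 2.4198 = 3.4094

3.41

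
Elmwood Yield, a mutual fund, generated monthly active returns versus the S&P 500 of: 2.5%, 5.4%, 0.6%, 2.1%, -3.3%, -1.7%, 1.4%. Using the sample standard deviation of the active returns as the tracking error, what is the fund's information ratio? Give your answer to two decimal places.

Mean return r̄ = 7.00 / 7 = 1.0000%
Σ(r − r̄)² = (2.5 − 1.0000)² + (5.4 − 1.0000)² + … = 48.9200
sample σ = √(48.9200 / 6) = √8.1533 = 2.8554%
IR = r̄ / tracking error = 1.0000 / 2.8554 = 0.3502

0.35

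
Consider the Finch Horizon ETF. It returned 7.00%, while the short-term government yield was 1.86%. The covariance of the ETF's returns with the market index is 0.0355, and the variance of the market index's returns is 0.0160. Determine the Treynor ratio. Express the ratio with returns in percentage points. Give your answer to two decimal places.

β = Cov / Var = 0.0355 / 0.0160 = 2.2188
Treynor = (Rp − Rf) / β = (7.00% − 1.86%) / 2.2188 = 5.14 / 2.2188 = 2.3166

2.32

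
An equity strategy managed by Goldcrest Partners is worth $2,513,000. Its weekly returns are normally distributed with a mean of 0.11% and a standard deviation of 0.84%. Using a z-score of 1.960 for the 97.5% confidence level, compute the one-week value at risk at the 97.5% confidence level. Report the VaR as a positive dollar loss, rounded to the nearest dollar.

$38,610

Return at the 97.5% tail: μ − z·σ = 0.11% − 1.960 × 0.84% = 0.11 − 1.6464 = -1.5364%
VaR = −(-1.5364%) × $2,513,000 = 1.5364% × $2,513,000 = $38,610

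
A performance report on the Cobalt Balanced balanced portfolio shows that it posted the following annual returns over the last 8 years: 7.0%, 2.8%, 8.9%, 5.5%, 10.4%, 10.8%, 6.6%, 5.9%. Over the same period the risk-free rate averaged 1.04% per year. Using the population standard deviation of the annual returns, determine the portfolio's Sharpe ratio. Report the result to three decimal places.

Mean return μ = 57.90 / 8 = 7.2375%
Σ(r − μ)² = 50.4188; population σ = √(50.4188/8) = 2.5104%
Sharpe = (μ − rf) / σ = (7.2375 − 1.04) / 2.5104 = 6.1975 / 2.5104 = 2.4687

2.469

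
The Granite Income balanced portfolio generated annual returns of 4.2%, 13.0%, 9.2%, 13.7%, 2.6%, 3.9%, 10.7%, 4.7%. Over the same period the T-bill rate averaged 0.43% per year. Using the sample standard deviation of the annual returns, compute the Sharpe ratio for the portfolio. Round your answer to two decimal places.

1.65

r̄ = (4.2 + 13 + 9.2 + 13.7 + 2.6 + 3.9 + 10.7 + 4.7) / 8 = 62.00 / 8 = 7.7500%
Σ(r − r̄)² = 137.0200; sample σ = √(137.0200/7) = 4.4243%
Sharpe = (r̄ − rf) / σ = (7.7500 − 0.43) / 4.4243 = 7.3200 / 4.4243 = 1.6545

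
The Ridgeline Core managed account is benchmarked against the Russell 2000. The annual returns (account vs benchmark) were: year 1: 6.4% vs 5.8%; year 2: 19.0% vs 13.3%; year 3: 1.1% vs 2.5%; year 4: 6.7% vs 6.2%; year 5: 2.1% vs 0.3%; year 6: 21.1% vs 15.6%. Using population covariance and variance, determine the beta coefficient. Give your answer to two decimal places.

1.40

r̄p = 9.4000%,  r̄m = 7.2833%
Cov = Σ(rp − r̄p)(rm − r̄m) / 6 = 42.1867
Var(rm) = Σ(rm − r̄m)² / 6 = 30.0647
β = Cov / Var = 42.1867 / 30.0647 = 1.4032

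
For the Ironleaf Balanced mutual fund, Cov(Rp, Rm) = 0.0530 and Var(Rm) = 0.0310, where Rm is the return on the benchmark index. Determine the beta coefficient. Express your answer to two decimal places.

β = Cov(Rp, Rm) / Var(Rm) = 0.0530 / 0.0310 = 1.7097

1.71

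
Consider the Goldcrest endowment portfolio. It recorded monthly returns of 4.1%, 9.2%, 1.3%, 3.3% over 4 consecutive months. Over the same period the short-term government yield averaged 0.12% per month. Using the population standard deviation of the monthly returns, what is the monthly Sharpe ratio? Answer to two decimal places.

r̄ = (4.1 + 9.2 + 1.3 + 3.3) / 4 = 17.90 / 4 = 4.4750%
Σ(r − r̄)² = 33.9275; population σ = √(33.9275/4) = 2.9124%
Sharpe = (r̄ − rf) / σ = (4.4750 − 0.12) / 2.9124 = 4.3550 / 2.9124 = 1.4953

1.50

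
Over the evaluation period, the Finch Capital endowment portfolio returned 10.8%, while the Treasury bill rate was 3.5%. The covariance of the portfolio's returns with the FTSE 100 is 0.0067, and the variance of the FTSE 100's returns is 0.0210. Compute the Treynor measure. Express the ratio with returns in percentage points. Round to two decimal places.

β = Cov / Var = 0.0067 / 0.0210 = 0.3190
Treynor = (Rp − Rf) / β = (10.8% − 3.5%) / 0.3190 = 7.30 / 0.3190 = 22.8840

22.88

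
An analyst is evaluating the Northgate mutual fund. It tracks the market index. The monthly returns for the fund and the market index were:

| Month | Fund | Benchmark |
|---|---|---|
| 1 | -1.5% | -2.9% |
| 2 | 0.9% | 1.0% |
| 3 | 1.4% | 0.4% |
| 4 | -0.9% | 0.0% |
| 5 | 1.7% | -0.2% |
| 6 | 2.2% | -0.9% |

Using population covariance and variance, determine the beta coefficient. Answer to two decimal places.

0.55

r̄p = 0.6333%,  r̄m = -0.4333%
Cov = Σ(rp − r̄p)(rm − r̄m) / 6 = 0.8561
Var(rm) = Σ(rm − r̄m)² / 6 = 1.5489
β = Cov / Var = 0.8561 / 1.5489 = 0.5527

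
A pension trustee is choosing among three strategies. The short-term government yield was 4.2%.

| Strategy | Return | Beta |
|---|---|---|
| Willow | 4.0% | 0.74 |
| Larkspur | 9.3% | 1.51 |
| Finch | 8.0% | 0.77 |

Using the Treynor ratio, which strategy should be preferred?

Willow: Treynor = (4.0% − 4.2%) / 0.74 = -0.270
Larkspur: Treynor = (9.3% − 4.2%) / 1.51 = 3.377
Finch: Treynor = (8.0% − 4.2%) / 0.77 = 4.935
Highest: Finch (4.935).

Finch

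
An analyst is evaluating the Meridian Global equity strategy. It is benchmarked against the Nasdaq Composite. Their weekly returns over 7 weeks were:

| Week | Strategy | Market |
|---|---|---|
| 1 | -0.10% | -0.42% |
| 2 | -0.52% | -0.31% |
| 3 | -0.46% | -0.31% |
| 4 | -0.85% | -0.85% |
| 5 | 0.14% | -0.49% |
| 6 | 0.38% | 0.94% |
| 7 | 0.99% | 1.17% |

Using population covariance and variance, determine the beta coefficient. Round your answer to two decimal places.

r̄p = -0.0600%,  r̄m = -0.0386%
Cov = Σ(rp − r̄p)(rm − r̄m) / 7 = 0.3570
Var(rm) = Σ(rm − r̄m)² / 7 = 0.5105
β = Cov / Var = 0.3570 / 0.5105 = 0.6993

0.70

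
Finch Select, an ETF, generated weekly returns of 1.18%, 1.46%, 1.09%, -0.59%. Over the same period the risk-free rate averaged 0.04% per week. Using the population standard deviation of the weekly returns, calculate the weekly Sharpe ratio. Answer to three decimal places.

Mean return μ = 3.140 / 4 = 0.7850%
Population std dev = √[2.5953 / 4] = 0.8055%
Sharpe = (μ − rf) / σ = (0.7850 − 0.04) / 0.8055 = 0.7450 / 0.8055 = 0.9249

0.925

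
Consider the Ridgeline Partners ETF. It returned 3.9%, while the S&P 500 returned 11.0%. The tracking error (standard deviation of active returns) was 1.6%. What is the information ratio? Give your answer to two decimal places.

-4.44

IR = (Rp − Rb) / TE = (3.9% − 11.0%) / 1.6% = -7.10% / 1.6% = -4.4375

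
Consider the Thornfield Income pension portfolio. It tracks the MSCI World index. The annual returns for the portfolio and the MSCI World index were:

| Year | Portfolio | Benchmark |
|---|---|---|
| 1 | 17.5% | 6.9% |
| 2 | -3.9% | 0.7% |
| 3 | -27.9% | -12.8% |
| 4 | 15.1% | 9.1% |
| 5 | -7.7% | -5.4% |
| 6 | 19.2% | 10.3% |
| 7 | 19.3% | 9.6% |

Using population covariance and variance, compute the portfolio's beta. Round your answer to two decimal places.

r̄p = 4.5143%,  r̄m = 2.6286%
Cov = Σ(rp − r̄p)(rm − r̄m) / 7 = 136.3010
Var(rm) = Σ(rm − r̄m)² / 7 = 67.6849
β = Cov / Var = 136.3010 / 67.6849 = 2.0138

2.01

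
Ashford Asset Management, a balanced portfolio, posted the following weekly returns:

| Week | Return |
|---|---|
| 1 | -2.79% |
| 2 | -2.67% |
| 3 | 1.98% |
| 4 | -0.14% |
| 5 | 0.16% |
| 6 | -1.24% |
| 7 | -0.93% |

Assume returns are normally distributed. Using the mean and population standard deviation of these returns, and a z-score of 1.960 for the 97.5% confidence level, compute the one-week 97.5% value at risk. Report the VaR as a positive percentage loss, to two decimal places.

Mean return r̄ = -5.630 / 7 = -0.8043%
Σ(r − r̄)² = (-2.79 − (-0.8043))² + (-2.67 − (-0.8043))² + … = 16.7530
σ = √[16.7530 / 7] = 1.5470%
VaR = −(r̄ − z·σ) = −(-0.8043 − 1.960 × 1.5470) = −(-3.8364) = 3.8364%

3.84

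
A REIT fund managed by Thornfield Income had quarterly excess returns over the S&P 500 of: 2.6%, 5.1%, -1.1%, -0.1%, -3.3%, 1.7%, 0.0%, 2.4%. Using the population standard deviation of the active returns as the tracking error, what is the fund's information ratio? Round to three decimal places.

r̄ = (2.6 + 5.1 − 1.1 − 0.1 − 3.3 + 1.7 + 0 + 2.4) / 8 = 7.30 / 8 = 0.9125%
Population std dev = √[46.8688 / 8] = 2.4205%
IR = r̄ / tracking error = 0.9125 / 2.4205 = 0.3770

0.377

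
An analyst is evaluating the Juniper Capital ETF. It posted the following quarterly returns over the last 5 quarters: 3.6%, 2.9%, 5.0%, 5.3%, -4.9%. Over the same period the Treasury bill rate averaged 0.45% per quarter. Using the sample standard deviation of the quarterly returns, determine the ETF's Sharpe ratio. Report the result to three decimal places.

0.461

r̄ = (3.6 + 2.9 + 5 + 5.3 − 4.9) / 5 = 11.90 / 5 = 2.3800%
Sample std dev = √[70.1480 / 4] = 4.1877%
Sharpe = (r̄ − rf) / σ = (2.3800 − 0.45) / 4.1877 = 1.9300 / 4.1877 = 0.4609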